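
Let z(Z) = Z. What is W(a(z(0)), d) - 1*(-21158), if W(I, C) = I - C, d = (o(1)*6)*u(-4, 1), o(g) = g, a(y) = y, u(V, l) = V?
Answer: 21182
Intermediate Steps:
d = -24 (d = (1*6)*(-4) = 6*(-4) = -24)
W(a(z(0)), d) - 1*(-21158) = (0 - 1*(-24)) - 1*(-21158) = (0 + 24) + 21158 = 24 + 21158 = 21182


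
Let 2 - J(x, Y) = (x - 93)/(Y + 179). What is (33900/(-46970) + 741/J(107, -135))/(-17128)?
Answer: -9555633/372082249 ≈ -0.025681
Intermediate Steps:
J(x, Y) = 2 - (-93 + x)/(179 + Y) (J(x, Y) = 2 - (x - 93)/(Y + 179) = 2 - (-93 + x)/(179 + Y))
(33900/(-46970) + 741/J(107, -135))/(-17128) = (33900/(-46970) + 741/(((451 - 1*107 + 2*(-135))/(179 - 135))))/(-17128) = (33900*(-1/46970) + 741/(((451 - 107 - 270)/44)))*(-1/17128) = (-3390/4697 + 741/(((1/44)*74)))*(-1/17128) = (-3390/4697 + 741/(37/22))*(-1/17128) = (-3390/4697 + 741*(22/37))*(-1/17128) = (-3390/4697 + 16302/37)*(-1/17128) = (76445064/173789)*(-1/17128) = -9555633/372082249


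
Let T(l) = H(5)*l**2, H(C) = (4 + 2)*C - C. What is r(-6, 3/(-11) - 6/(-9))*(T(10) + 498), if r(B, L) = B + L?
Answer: -554630/33 ≈ -16807.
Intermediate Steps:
H(C) = 5*C (H(C) = 6*C - C = 5*C)
T(l) = 25*l**2 (T(l) = (5*5)*l**2 = 25*l**2)
r(-6, 3/(-11) - 6/(-9))*(T(10) + 498) = (-6 + (3/(-11) - 6/(-9)))*(25*10**2 + 498) = (-6 + (3*(-1/11) - 6*(-1/9)))*(25*100 + 498) = (-6 + (-3/11 + 2/3))*(2500 + 498) = (-6 + 13/33)*2998 = -185/33*2998 = -554630/33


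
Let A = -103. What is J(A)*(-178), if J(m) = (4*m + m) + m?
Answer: 110004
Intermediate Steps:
J(m) = 6*m (J(m) = 5*m + m = 6*m)
J(A)*(-178) = (6*(-103))*(-178) = -618*(-178) = 110004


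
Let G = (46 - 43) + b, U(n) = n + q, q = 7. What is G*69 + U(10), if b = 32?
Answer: 2432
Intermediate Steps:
U(n) = 7 + n (U(n) = n + 7 = 7 + n)
G = 35 (G = (46 - 43) + 32 = 3 + 32 = 35)
G*69 + U(10) = 35*69 + (7 + 10) = 2415 + 17 = 2432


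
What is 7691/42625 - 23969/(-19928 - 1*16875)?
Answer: 1304730498/1568727875 ≈ 0.83171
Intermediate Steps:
7691/42625 - 23969/(-19928 - 1*16875) = 7691*(1/42625) - 23969/(-19928 - 16875) = 7691/42625 - 23969/(-36803) = 7691/42625 - 23969*(-1/36803) = 7691/42625 + 23969/36803 = 1304730498/1568727875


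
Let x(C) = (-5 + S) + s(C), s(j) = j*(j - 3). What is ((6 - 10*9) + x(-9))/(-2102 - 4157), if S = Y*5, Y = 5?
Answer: -4/569 ≈ -0.0070299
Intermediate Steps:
s(j) = j*(-3 + j)
S = 25 (S = 5*5 = 25)
x(C) = 20 + C*(-3 + C) (x(C) = (-5 + 25) + C*(-3 + C) = 20 + C*(-3 + C))
((6 - 10*9) + x(-9))/(-2102 - 4157) = ((6 - 10*9) + (20 - 9*(-3 - 9)))/(-2102 - 4157) = ((6 - 90) + (20 - 9*(-12)))/(-6259) = (-84 + (20 + 108))*(-1/6259) = (-84 + 128)*(-1/6259) = 44*(-1/6259) = -4/569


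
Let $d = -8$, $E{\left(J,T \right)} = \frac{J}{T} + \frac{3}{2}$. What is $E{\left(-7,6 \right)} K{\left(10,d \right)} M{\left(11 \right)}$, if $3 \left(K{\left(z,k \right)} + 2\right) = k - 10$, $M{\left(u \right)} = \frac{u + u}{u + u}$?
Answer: $- \frac{8}{3} \approx -2.6667$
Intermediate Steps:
$E{\left(J,T \right)} = \frac{3}{2} + \frac{J}{T}$ ($E{\left(J,T \right)} = \frac{J}{T} + 3 \cdot \frac{1}{2} = \frac{J}{T} + \frac{3}{2} = \frac{3}{2} + \frac{J}{T}$)
$M{\left(u \right)} = 1$ ($M{\left(u \right)} = \frac{2 u}{2 u} = 2 u \frac{1}{2 u} = 1$)
$K{\left(z,k \right)} = - \frac{16}{3} + \frac{k}{3}$ ($K{\left(z,k \right)} = -2 + \frac{k - 10}{3} = -2 + \frac{-10 + k}{3} = -2 + \left(- \frac{10}{3} + \frac{k}{3}\right) = - \frac{16}{3} + \frac{k}{3}$)
$E{\left(-7,6 \right)} K{\left(10,d \right)} M{\left(11 \right)} = \left(\frac{3}{2} - \frac{7}{6}\right) \left(- \frac{16}{3} + \frac{1}{3} \left(-8\right)\right) 1 = \left(\frac{3}{2} - \frac{7}{6}\right) \left(- \frac{16}{3} - \frac{8}{3}\right) 1 = \left(\frac{3}{2} - \frac{7}{6}\right) \left(-8\right) 1 = \frac{1}{3} \left(-8\right) 1 = \left(- \frac{8}{3}\right) 1 = - \frac{8}{3}$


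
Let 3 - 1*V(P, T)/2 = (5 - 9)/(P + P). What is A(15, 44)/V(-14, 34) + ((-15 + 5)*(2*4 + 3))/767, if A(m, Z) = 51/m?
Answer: 69273/153400 ≈ 0.45158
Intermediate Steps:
V(P, T) = 6 + 4/P (V(P, T) = 6 - 2*(5 - 9)/(P + P) = 6 - (-8)/(2*P) = 6 - (-8)*1/(2*P) = 6 - (-4)/P = 6 + 4/P)
A(15, 44)/V(-14, 34) + ((-15 + 5)*(2*4 + 3))/767 = (51/15)/(6 + 4/(-14)) + ((-15 + 5)*(2*4 + 3))/767 = (51*(1/15))/(6 + 4*(-1/14)) - 10*(8 + 3)*(1/767) = 17/(5*(6 - 2/7)) - 10*11*(1/767) = 17/(5*(40/7)) - 110*1/767 = (17/5)*(7/40) - 110/767 = 119/200 - 110/767 = 69273/153400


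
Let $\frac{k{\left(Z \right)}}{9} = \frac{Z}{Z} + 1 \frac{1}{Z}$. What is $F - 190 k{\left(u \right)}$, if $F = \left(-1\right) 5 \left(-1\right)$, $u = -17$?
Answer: $- \frac{27275}{17} \approx -1604.4$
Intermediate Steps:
$k{\left(Z \right)} = 9 + \frac{9}{Z}$ ($k{\left(Z \right)} = 9 \left(\frac{Z}{Z} + 1 \frac{1}{Z}\right) = 9 \left(1 + \frac{1}{Z}\right) = 9 + \frac{9}{Z}$)
$F = 5$ ($F = \left(-5\right) \left(-1\right) = 5$)
$F - 190 k{\left(u \right)} = 5 - 190 \left(9 + \frac{9}{-17}\right) = 5 - 190 \left(9 + 9 \left(- \frac{1}{17}\right)\right) = 5 - 190 \left(9 - \frac{9}{17}\right) = 5 - \frac{27360}{17} = - \frac{27275}{17}$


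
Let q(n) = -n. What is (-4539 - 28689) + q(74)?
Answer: -33302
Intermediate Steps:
(-4539 - 28689) + q(74) = (-4539 - 28689) - 1*74 = -33228 - 74 = -33302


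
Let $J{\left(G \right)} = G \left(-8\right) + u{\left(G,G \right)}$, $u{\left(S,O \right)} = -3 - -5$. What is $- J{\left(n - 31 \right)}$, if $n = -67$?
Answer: $-786$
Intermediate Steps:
$u{\left(S,O \right)} = 2$ ($u{\left(S,O \right)} = -3 + 5 = 2$)
$J{\left(G \right)} = 2 - 8 G$ ($J{\left(G \right)} = G \left(-8\right) + 2 = - 8 G + 2 = 2 - 8 G$)
$- J{\left(n - 31 \right)} = - (2 - 8 \left(-67 - 31\right)) = - (2 - -784) = - (2 + 784) = \left(-1\right) 786 = -786$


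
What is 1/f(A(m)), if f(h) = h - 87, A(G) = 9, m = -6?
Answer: -1/78 ≈ -0.012821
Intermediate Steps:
f(h) = -87 + h
1/f(A(m)) = 1/(-87 + 9) = 1/(-78) = -1/78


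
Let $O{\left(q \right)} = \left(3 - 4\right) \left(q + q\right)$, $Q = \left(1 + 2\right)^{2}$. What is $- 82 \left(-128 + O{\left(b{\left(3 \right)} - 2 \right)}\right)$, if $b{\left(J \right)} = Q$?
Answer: $11644$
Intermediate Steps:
$Q = 9$ ($Q = 3^{2} = 9$)
$b{\left(J \right)} = 9$
$O{\left(q \right)} = - 2 q$
$- 82 \left(-128 + O{\left(b{\left(3 \right)} - 2 \right)}\right) = - 82 \left(-128 - 2 \left(9 - 2\right)\right) = - 82 \left(-128 - 14\right) = \left(-82\right) \left(-142\right) = 11644$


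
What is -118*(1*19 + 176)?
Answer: -23010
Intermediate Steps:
-118*(1*19 + 176) = -118*(19 + 176) = -118*195 = -23010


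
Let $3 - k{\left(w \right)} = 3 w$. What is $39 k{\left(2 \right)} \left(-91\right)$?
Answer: $10647$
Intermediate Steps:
$k{\left(w \right)} = 3 - 3 w$
$39 k{\left(2 \right)} \left(-91\right) = 39 \left(3 - 6\right) \left(-91\right) = 39 \left(-3\right) \left(-91\right) = \left(-117\right) \left(-91\right) = 10647$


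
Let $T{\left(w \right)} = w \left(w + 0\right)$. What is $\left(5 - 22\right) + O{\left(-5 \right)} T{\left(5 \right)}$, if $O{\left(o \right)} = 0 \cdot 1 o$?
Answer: $-17$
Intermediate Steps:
$O{\left(o \right)} = 0$ ($O{\left(o \right)} = 0 o = 0$)
$T{\left(w \right)} = w^{2}$ ($T{\left(w \right)} = w w = w^{2}$)
$\left(5 - 22\right) + O{\left(-5 \right)} T{\left(5 \right)} = \left(5 - 22\right) + 0 \cdot 5^{2} = \left(5 - 22\right) + 0 \cdot 25 = -17 + 0 = -17$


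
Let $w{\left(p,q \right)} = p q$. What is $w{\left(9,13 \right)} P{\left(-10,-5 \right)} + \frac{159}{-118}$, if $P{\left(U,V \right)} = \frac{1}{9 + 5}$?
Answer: $\frac{2895}{413} \approx 7.0097$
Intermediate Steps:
$P{\left(U,V \right)} = \frac{1}{14}$
$w{\left(9,13 \right)} P{\left(-10,-5 \right)} + \frac{159}{-118} = 9 \cdot 13 \cdot \frac{1}{14} + \frac{159}{-118} = 117 \cdot \frac{1}{14} + 159 \left(- \frac{1}{118}\right) = \frac{117}{14} - \frac{159}{118} = \frac{2895}{413}$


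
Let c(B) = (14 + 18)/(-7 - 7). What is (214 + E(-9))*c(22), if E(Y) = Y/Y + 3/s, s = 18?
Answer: -10328/21 ≈ -491.81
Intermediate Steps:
E(Y) = 7/6 (E(Y) = Y/Y + 3/18 = 1 + 3*(1/18) = 1 + ⅙ = 7/6)
c(B) = -16/7 (c(B) = 32/(-14) = 32*(-1/14) = -16/7)
(214 + E(-9))*c(22) = (214 + 7/6)*(-16/7) = (1291/6)*(-16/7) = -10328/21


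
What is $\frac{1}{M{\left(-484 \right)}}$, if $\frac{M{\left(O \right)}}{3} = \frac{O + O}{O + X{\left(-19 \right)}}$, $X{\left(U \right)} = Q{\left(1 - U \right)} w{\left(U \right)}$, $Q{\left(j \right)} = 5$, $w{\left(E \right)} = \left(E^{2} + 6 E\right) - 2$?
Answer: $- \frac{247}{968} \approx -0.25517$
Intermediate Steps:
$w{\left(E \right)} = -2 + E^{2} + 6 E$
$X{\left(U \right)} = -10 + 5 U^{2} + 30 U$ ($X{\left(U \right)} = 5 \left(-2 + U^{2} + 6 U\right) = -10 + 5 U^{2} + 30 U$)
$M{\left(O \right)} = \frac{6 O}{1225 + O}$ ($M{\left(O \right)} = 3 \frac{O + O}{O + \left(-10 + 5 \left(-19\right)^{2} + 30 \left(-19\right)\right)} = 3 \frac{2 O}{O - -1225} = 3 \frac{2 O}{O + 1225} = 3 \frac{2 O}{1225 + O} = \frac{6 O}{1225 + O}$)
$\frac{1}{M{\left(-484 \right)}} = \frac{1}{6 \left(-484\right) \frac{1}{1225 - 484}} = \frac{1}{6 \left(-484\right) \frac{1}{741}} = \frac{1}{- \frac{968}{247}} = - \frac{247}{968}$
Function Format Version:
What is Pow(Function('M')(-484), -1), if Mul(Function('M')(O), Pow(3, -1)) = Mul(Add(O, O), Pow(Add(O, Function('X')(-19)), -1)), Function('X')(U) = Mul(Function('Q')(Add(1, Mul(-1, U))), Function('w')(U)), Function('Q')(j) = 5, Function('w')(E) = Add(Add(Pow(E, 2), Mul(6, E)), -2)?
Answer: Rational(-247, 968) ≈ -0.25517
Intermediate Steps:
Function('w')(E) = Add(-2, Pow(E, 2), Mul(6, E))
Function('X')(U) = Add(-10, Mul(5, Pow(U, 2)), Mul(30, U)) (Function('X')(U) = Mul(5, Add(-2, Pow(U, 2), Mul(6, U))) = Add(-10, Mul(5, Pow(U, 2)), Mul(30, U)))
Function('M')(O) = Mul(6, O, Pow(Add(1225, O), -1)) (Function('M')(O) = Mul(3, Mul(Add(O, O), Pow(Add(O, Add(-10, Mul(5, Pow(-19, 2)), Mul(30, -19))), -1))) = Mul(3, Mul(Mul(2, O), Pow(Add(O, Add(-10, Mul(5, 361), -570)), -1))) = Mul(3, Mul(Mul(2, O), Pow(Add(O, Add(-10, 1805, -570)), -1))) = Mul(3, Mul(Mul(2, O), Pow(Add(O, 1225), -1))) = Mul(3, Mul(Mul(2, O), Pow(Add(1225, O), -1))) = Mul(3, Mul(2, O, Pow(Add(1225, O), -1))) = Mul(6, O, Pow(Add(1225, O), -1)))
Pow(Function('M')(-484), -1) = Pow(Mul(6, -484, Pow(Add(1225, -484), -1)), -1) = Pow(Mul(6, -484, Pow(741, -1)), -1) = Pow(Mul(6, -484, Rational(1, 741)), -1) = Pow(Rational(-968, 247), -1) = Rational(-247, 968)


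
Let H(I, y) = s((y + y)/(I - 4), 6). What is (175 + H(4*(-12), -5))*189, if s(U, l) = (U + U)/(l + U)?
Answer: 760995/23 ≈ 33087.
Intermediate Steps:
s(U, l) = 2*U/(U + l) (s(U, l) = (2*U)/(U + l) = 2*U/(U + l))
H(I, y) = 4*y/((-4 + I)*(6 + 2*y/(-4 + I))) (H(I, y) = 2*((y + y)/(I - 4))/((y + y)/(I - 4) + 6) = 2*((2*y)/(-4 + I))/((2*y)/(-4 + I) + 6) = 2*(2*y/(-4 + I))/(2*y/(-4 + I) + 6) = 2*(2*y/(-4 + I))/(6 + 2*y/(-4 + I)) = 4*y/((-4 + I)*(6 + 2*y/(-4 + I))))
(175 + H(4*(-12), -5))*189 = (175 + 2*(-5)/(-12 - 5 + 3*(4*(-12))))*189 = (175 + 2*(-5)/(-12 - 5 + 3*(-48)))*189 = (175 + 2*(-5)/(-12 - 5 - 144))*189 = (175 + 2*(-5)/(-161))*189 = (175 + 2*(-5)*(-1/161))*189 = (175 + 10/161)*189 = (28185/161)*189 = 760995/23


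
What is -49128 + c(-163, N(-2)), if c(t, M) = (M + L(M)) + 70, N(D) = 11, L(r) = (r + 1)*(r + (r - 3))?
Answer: -48819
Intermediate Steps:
L(r) = (1 + r)*(-3 + 2*r) (L(r) = (1 + r)*(r + (-3 + r)) = (1 + r)*(-3 + 2*r))
c(t, M) = 67 + 2*M² (c(t, M) = (M + (-3 - M + 2*M²)) + 70 = (-3 + 2*M²) + 70 = 67 + 2*M²)
-49128 + c(-163, N(-2)) = -49128 + (67 + 2*11²) = -49128 + (67 + 2*121) = -49128 + (67 + 242) = -49128 + 309 = -48819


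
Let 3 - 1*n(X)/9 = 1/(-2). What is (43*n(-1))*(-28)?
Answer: -37926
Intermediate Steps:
n(X) = 63/2 (n(X) = 27 - 9/(-2) = 27 - 9*(-½) = 27 + 9/2 = 63/2)
(43*n(-1))*(-28) = (43*(63/2))*(-28) = (2709/2)*(-28) = -37926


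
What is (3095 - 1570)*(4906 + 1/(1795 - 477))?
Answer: 9860816225/1318 ≈ 7.4816e+6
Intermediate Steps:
(3095 - 1570)*(4906 + 1/(1795 - 477)) = 1525*(4906 + 1/1318) = 1525*(6466109/1318) = 9860816225/1318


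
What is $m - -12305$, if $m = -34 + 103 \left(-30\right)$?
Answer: $9181$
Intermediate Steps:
$m = -3124$ ($m = -34 - 3090 = -3124$)
$m - -12305 = -3124 - -12305 = -3124 + 12305 = 9181$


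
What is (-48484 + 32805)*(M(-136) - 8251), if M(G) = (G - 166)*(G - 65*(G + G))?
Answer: 83201224981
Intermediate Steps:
M(G) = -129*G*(-166 + G) (M(G) = (-166 + G)*(G - 130*G) = (-166 + G)*(-129*G) = -129*G*(-166 + G))
(-48484 + 32805)*(M(-136) - 8251) = (-48484 + 32805)*(129*(-136)*(166 - 1*(-136)) - 8251) = -15679*(129*(-136)*(166 + 136) - 8251) = -15679*(129*(-136)*302 - 8251) = -15679*(-5298288 - 8251) = -15679*(-5306539) = 83201224981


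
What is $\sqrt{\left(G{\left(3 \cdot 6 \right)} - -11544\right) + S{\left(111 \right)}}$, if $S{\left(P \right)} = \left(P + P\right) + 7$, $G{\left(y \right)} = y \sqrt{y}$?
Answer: $\sqrt{11773 + 54 \sqrt{2}} \approx 108.85$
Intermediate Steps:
$G{\left(y \right)} = y^{\frac{3}{2}}$
$S{\left(P \right)} = 7 + 2 P$ ($S{\left(P \right)} = 2 P + 7 = 7 + 2 P$)
$\sqrt{\left(G{\left(3 \cdot 6 \right)} - -11544\right) + S{\left(111 \right)}} = \sqrt{\left(\left(3 \cdot 6\right)^{\frac{3}{2}} - -11544\right) + \left(7 + 2 \cdot 111\right)} = \sqrt{\left(18^{\frac{3}{2}} + 11544\right) + \left(7 + 222\right)} = \sqrt{\left(54 \sqrt{2} + 11544\right) + 229} = \sqrt{\left(11544 + 54 \sqrt{2}\right) + 229} = \sqrt{11773 + 54 \sqrt{2}}$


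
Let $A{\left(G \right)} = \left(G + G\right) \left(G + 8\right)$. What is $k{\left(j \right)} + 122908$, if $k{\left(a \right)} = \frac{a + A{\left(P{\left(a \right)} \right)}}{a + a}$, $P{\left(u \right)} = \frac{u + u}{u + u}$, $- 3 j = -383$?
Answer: $\frac{94147965}{766} \approx 1.2291 \cdot 10^{5}$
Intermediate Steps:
$j = \frac{383}{3}$ ($j = \left(- \frac{1}{3}\right) \left(-383\right) = \frac{383}{3} \approx 127.67$)
$P{\left(u \right)} = 1$ ($P{\left(u \right)} = \frac{2 u}{2 u} = 2 u \frac{1}{2 u} = 1$)
$A{\left(G \right)} = 2 G \left(8 + G\right)$
$k{\left(a \right)} = \frac{18 + a}{2 a}$ ($k{\left(a \right)} = \frac{a + 2 \cdot 1 \left(8 + 1\right)}{a + a} = \frac{a + 2 \cdot 1 \cdot 9}{2 a} = \left(a + 18\right) \frac{1}{2 a} = \left(18 + a\right) \frac{1}{2 a} = \frac{18 + a}{2 a}$)
$k{\left(j \right)} + 122908 = \frac{18 + \frac{383}{3}}{2 \cdot \frac{383}{3}} + 122908 = \frac{1}{2} \cdot \frac{3}{383} \cdot \frac{437}{3} + 122908 = \frac{437}{766} + 122908 = \frac{94147965}{766}$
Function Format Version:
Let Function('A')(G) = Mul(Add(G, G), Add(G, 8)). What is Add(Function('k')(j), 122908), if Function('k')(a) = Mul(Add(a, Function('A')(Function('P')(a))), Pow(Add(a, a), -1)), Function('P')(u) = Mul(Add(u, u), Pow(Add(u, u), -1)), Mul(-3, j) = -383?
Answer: Rational(94147965, 766) ≈ 1.2291e+5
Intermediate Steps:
j = Rational(383, 3) (j = Mul(Rational(-1, 3), -383) = Rational(383, 3) ≈ 127.67)
Function('P')(u) = 1 (Function('P')(u) = Mul(Mul(2, u), Pow(Mul(2, u), -1)) = Mul(Mul(2, u), Mul(Rational(1, 2), Pow(u, -1))) = 1)
Function('A')(G) = Mul(2, G, Add(8, G)) (Function('A')(G) = Mul(Mul(2, G), Add(8, G)) = Mul(2, G, Add(8, G)))
Function('k')(a) = Mul(Rational(1, 2), Pow(a, -1), Add(18, a)) (Function('k')(a) = Mul(Add(a, Mul(2, 1, Add(8, 1))), Pow(Add(a, a), -1)) = Mul(Add(a, Mul(2, 1, 9)), Pow(Mul(2, a), -1)) = Mul(Add(a, 18), Mul(Rational(1, 2), Pow(a, -1))) = Mul(Add(18, a), Mul(Rational(1, 2), Pow(a, -1))) = Mul(Rational(1, 2), Pow(a, -1), Add(18, a)))
Add(Function('k')(j), 122908) = Add(Mul(Rational(1, 2), Pow(Rational(383, 3), -1), Add(18, Rational(383, 3))), 122908) = Add(Mul(Rational(1, 2), Rational(3, 383), Rational(437, 3)), 122908) = Add(Rational(437, 766), 122908) = Rational(94147965, 766)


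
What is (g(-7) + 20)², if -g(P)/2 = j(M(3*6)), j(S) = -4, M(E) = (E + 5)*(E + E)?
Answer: 784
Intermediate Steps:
M(E) = 2*E*(5 + E) (M(E) = (5 + E)*(2*E) = 2*E*(5 + E))
g(P) = 8 (g(P) = -2*(-4) = 8)
(g(-7) + 20)² = (8 + 20)² = 28² = 784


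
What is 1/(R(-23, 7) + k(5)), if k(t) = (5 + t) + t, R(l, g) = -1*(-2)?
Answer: 1/17 ≈ 0.058824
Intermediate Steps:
R(l, g) = 2
k(t) = 5 + 2*t
1/(R(-23, 7) + k(5)) = 1/(2 + (5 + 2*5)) = 1/(2 + (5 + 10)) = 1/(2 + 15) = 1/17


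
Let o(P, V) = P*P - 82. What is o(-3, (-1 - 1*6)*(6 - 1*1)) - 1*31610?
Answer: -31683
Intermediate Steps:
o(P, V) = -82 + P**2 (o(P, V) = P**2 - 82 = -82 + P**2)
o(-3, (-1 - 1*6)*(6 - 1*1)) - 1*31610 = (-82 + (-3)**2) - 1*31610 = (-82 + 9) - 31610 = -73 - 31610 = -31683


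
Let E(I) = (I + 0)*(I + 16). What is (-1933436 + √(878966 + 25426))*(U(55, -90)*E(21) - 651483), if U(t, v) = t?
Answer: 1176975298128 - 3652488*√25122 ≈ 1.1764e+12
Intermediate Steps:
E(I) = I*(16 + I)
(-1933436 + √(878966 + 25426))*(U(55, -90)*E(21) - 651483) = (-1933436 + √(878966 + 25426))*(55*(21*(16 + 21)) - 651483) = (-1933436 + √904392)*(55*(21*37) - 651483) = (-1933436 + 6*√25122)*(55*777 - 651483) = (-1933436 + 6*√25122)*(42735 - 651483) = (-1933436 + 6*√25122)*(-608748) = 1176975298128 - 3652488*√25122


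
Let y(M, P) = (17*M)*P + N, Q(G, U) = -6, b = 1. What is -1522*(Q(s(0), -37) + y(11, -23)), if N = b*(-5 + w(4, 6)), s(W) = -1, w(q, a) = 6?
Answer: 6553732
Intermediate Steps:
N = 1 (N = 1*(-5 + 6) = 1*1 = 1)
y(M, P) = 1 + 17*M*P (y(M, P) = (17*M)*P + 1 = 17*M*P + 1 = 1 + 17*M*P)
-1522*(Q(s(0), -37) + y(11, -23)) = -1522*(-6 + (1 + 17*11*(-23))) = -1522*(-6 + (1 - 4301)) = -1522*(-6 - 4300) = -1522*(-4306) = 6553732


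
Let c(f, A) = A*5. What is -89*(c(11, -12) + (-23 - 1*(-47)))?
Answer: 3204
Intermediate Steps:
c(f, A) = 5*A
-89*(c(11, -12) + (-23 - 1*(-47))) = -89*(5*(-12) + (-23 - 1*(-47))) = -89*(-60 + (-23 + 47)) = -89*(-60 + 24) = -89*(-36) = 3204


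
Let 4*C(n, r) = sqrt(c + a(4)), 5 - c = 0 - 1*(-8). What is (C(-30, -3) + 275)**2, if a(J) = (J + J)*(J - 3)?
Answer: (1100 + sqrt(5))**2/16 ≈ 75933.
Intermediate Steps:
a(J) = 2*J*(-3 + J) (a(J) = (2*J)*(-3 + J) = 2*J*(-3 + J))
c = -3 (c = 5 - (0 - 1*(-8)) = 5 - (0 + 8) = 5 - 1*8 = 5 - 8 = -3)
C(n, r) = sqrt(5)/4 (C(n, r) = sqrt(-3 + 2*4*(-3 + 4))/4 = sqrt(-3 + 2*4*1)/4 = sqrt(-3 + 8)/4 = sqrt(5)/4)
(C(-30, -3) + 275)**2 = (sqrt(5)/4 + 275)**2 = (275 + sqrt(5)/4)**2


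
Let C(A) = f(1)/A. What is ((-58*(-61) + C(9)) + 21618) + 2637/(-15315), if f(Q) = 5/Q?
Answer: 1155810034/45945 ≈ 25156.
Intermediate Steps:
C(A) = 5/A (C(A) = (5/1)/A = (5*1)/A = 5/A)
((-58*(-61) + C(9)) + 21618) + 2637/(-15315) = ((-58*(-61) + 5/9) + 21618) + 2637/(-15315) = ((3538 + 5*(⅑)) + 21618) + 2637*(-1/15315) = ((3538 + 5/9) + 21618) - 879/5105 = (31847/9 + 21618) - 879/5105 = 226409/9 - 879/5105 = 1155810034/45945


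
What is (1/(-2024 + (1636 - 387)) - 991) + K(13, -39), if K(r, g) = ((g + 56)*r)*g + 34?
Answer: -7421401/775 ≈ -9576.0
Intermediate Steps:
K(r, g) = 34 + g*r*(56 + g) (K(r, g) = ((56 + g)*r)*g + 34 = (r*(56 + g))*g + 34 = g*r*(56 + g) + 34 = 34 + g*r*(56 + g))
(1/(-2024 + (1636 - 387)) - 991) + K(13, -39) = (1/(-2024 + (1636 - 387)) - 991) + (34 + 13*(-39)² + 56*(-39)*13) = (1/(-2024 + 1249) - 991) + (34 + 13*1521 - 28392) = (1/(-775) - 991) + (34 + 19773 - 28392) = (-1/775 - 991) - 8585 = -768026/775 - 8585 = -7421401/775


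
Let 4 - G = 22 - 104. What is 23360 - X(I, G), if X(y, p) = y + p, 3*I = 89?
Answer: 69733/3 ≈ 23244.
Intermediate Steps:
I = 89/3 (I = (⅓)*89 = 89/3 ≈ 29.667)
G = 86 (G = 4 - (22 - 104) = 4 - 1*(-82) = 4 + 82 = 86)
X(y, p) = p + y
23360 - X(I, G) = 23360 - (86 + 89/3) = 23360 - 1*347/3 = 23360 - 347/3 = 69733/3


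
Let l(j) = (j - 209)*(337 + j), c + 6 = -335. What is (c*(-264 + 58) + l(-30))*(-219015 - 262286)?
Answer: 1505028227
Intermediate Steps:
c = -341 (c = -6 - 335 = -341)
l(j) = (-209 + j)*(337 + j)
(c*(-264 + 58) + l(-30))*(-219015 - 262286) = (-341*(-264 + 58) + (-70433 + (-30)² + 128*(-30)))*(-219015 - 262286) = (-341*(-206) + (-70433 + 900 - 3840))*(-481301) = (70246 - 73373)*(-481301) = -3127*(-481301) = 1505028227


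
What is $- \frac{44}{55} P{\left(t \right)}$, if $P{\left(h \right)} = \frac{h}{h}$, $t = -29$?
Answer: $- \frac{4}{5} \approx -0.8$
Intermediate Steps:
$P{\left(h \right)} = 1$
$- \frac{44}{55} P{\left(t \right)} = - \frac{44}{55} \cdot 1 = \left(-44\right) \frac{1}{55} \cdot 1 = \left(- \frac{4}{5}\right) 1 = - \frac{4}{5}$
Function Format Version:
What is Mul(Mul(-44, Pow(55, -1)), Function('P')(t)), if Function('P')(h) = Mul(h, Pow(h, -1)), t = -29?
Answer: Rational(-4, 5) ≈ -0.80000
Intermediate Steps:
Function('P')(h) = 1
Mul(Mul(-44, Pow(55, -1)), Function('P')(t)) = Mul(Mul(-44, Pow(55, -1)), 1) = Mul(Mul(-44, Rational(1, 55)), 1) = Mul(Rational(-4, 5), 1) = Rational(-4, 5)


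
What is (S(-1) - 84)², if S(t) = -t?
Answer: 6889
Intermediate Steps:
(S(-1) - 84)² = (-1*(-1) - 84)² = (1 - 84)² = (-83)² = 6889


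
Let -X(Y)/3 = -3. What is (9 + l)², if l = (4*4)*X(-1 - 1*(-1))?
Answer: 23409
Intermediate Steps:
X(Y) = 9 (X(Y) = -3*(-3) = 9)
l = 144 (l = (4*4)*9 = 16*9 = 144)
(9 + l)² = (9 + 144)² = 153² = 23409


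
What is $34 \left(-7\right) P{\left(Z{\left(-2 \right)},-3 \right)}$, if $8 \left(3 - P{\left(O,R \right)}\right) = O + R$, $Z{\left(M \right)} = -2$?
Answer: $- \frac{3451}{4} \approx -862.75$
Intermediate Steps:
$P{\left(O,R \right)} = 3 - \frac{O}{8} - \frac{R}{8}$ ($P{\left(O,R \right)} = 3 - \frac{O + R}{8} = 3 - \left(\frac{O}{8} + \frac{R}{8}\right) = 3 - \frac{O}{8} - \frac{R}{8}$)
$34 \left(-7\right) P{\left(Z{\left(-2 \right)},-3 \right)} = 34 \left(-7\right) \left(3 - - \frac{1}{4} - - \frac{3}{8}\right) = - 238 \left(3 + \frac{1}{4} + \frac{3}{8}\right) = \left(-238\right) \frac{29}{8} = - \frac{3451}{4}$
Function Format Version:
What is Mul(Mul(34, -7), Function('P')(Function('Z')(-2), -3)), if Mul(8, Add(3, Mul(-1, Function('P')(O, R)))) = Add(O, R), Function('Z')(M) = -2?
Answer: Rational(-3451, 4) ≈ -862.75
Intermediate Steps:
Function('P')(O, R) = Add(3, Mul(Rational(-1, 8), O), Mul(Rational(-1, 8), R)) (Function('P')(O, R) = Add(3, Mul(Rational(-1, 8), Add(O, R))) = Add(3, Add(Mul(Rational(-1, 8), O), Mul(Rational(-1, 8), R))) = Add(3, Mul(Rational(-1, 8), O), Mul(Rational(-1, 8), R)))
Mul(Mul(34, -7), Function('P')(Function('Z')(-2), -3)) = Mul(Mul(34, -7), Add(3, Mul(Rational(-1, 8), -2), Mul(Rational(-1, 8), -3))) = Mul(-238, Add(3, Rational(1, 4), Rational(3, 8))) = Mul(-238, Rational(29, 8)) = Rational(-3451, 4)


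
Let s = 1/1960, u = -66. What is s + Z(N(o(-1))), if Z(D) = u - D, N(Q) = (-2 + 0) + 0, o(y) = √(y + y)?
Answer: -125439/1960 ≈ -64.000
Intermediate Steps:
o(y) = √2*√y (o(y) = √(2*y) = √2*√y)
N(Q) = -2 (N(Q) = -2 + 0 = -2)
Z(D) = -66 - D
s = 1/1960 ≈ 0.00051020
s + Z(N(o(-1))) = 1/1960 + (-66 - 1*(-2)) = 1/1960 + (-66 + 2) = 1/1960 - 64 = -125439/1960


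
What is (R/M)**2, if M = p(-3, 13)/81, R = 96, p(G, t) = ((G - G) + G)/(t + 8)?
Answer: 2962842624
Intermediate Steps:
p(G, t) = G/(8 + t) (p(G, t) = (0 + G)/(8 + t) = G/(8 + t))
M = -1/567 (M = -3/(8 + 13)/81 = -3/21*(1/81) = -3*1/21*(1/81) = -1/7*1/81 = -1/567 ≈ -0.0017637)
(R/M)**2 = (96/(-1/567))**2 = (96*(-567))**2 = (-54432)**2 = 2962842624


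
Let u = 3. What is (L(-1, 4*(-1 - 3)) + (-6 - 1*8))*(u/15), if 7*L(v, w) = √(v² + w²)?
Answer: -14/5 + √257/35 ≈ -2.3420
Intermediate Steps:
L(v, w) = √(v² + w²)/7
(L(-1, 4*(-1 - 3)) + (-6 - 1*8))*(u/15) = (√((-1)² + (4*(-1 - 3))²)/7 + (-6 - 1*8))*(3/15) = (√(1 + (4*(-4))²)/7 + (-6 - 8))*(3*(1/15)) = (√(1 + (-16)²)/7 - 14)*(⅕) = (√(1 + 256)/7 - 14)*(⅕) = (√257/7 - 14)*(⅕) = (-14 + √257/7)*(⅕) = -14/5 + √257/35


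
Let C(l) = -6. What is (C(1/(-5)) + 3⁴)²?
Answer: 5625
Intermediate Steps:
(C(1/(-5)) + 3⁴)² = (-6 + 3⁴)² = (-6 + 81)² = 75² = 5625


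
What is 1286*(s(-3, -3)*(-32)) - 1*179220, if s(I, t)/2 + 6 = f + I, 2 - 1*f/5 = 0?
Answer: -261524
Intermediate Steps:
f = 10 (f = 10 - 5*0 = 10 + 0 = 10)
s(I, t) = 8 + 2*I (s(I, t) = -12 + 2*(10 + I) = -12 + (20 + 2*I) = 8 + 2*I)
1286*(s(-3, -3)*(-32)) - 1*179220 = 1286*((8 + 2*(-3))*(-32)) - 1*179220 = 1286*((8 - 6)*(-32)) - 179220 = 1286*(2*(-32)) - 179220 = 1286*(-64) - 179220 = -82304 - 179220 = -261524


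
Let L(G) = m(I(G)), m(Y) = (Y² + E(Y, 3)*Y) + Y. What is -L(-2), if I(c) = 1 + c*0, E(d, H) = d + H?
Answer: -6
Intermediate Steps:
E(d, H) = H + d
I(c) = 1 (I(c) = 1 + 0 = 1)
m(Y) = Y + Y² + Y*(3 + Y) (m(Y) = (Y² + (3 + Y)*Y) + Y = (Y² + Y*(3 + Y)) + Y = Y + Y² + Y*(3 + Y))
L(G) = 6 (L(G) = 2*1*(2 + 1) = 2*1*3 = 6)
-L(-2) = -1*6 = -6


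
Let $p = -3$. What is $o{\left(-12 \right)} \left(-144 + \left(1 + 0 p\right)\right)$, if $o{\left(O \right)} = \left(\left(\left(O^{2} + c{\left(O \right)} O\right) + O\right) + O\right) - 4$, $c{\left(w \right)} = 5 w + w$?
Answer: $-140140$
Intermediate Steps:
$c{\left(w \right)} = 6 w$
$o{\left(O \right)} = -4 + 2 O + 7 O^{2}$ ($o{\left(O \right)} = \left(\left(\left(O^{2} + 6 O O\right) + O\right) + O\right) - 4 = \left(\left(\left(O^{2} + 6 O^{2}\right) + O\right) + O\right) - 4 = \left(\left(7 O^{2} + O\right) + O\right) - 4 = \left(\left(O + 7 O^{2}\right) + O\right) - 4 = \left(2 O + 7 O^{2}\right) - 4 = -4 + 2 O + 7 O^{2}$)
$o{\left(-12 \right)} \left(-144 + \left(1 + 0 p\right)\right) = \left(-4 + 2 \left(-12\right) + 7 \left(-12\right)^{2}\right) \left(-144 + \left(1 + 0 \left(-3\right)\right)\right) = \left(-4 - 24 + 7 \cdot 144\right) \left(-144 + \left(1 + 0\right)\right) = \left(-4 - 24 + 1008\right) \left(-144 + 1\right) = 980 \left(-143\right) = -140140$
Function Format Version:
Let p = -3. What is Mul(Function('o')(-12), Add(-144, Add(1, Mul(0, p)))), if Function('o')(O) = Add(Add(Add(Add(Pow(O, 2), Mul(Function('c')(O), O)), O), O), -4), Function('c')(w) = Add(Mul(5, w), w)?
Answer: -140140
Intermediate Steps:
Function('c')(w) = Mul(6, w)
Function('o')(O) = Add(-4, Mul(2, O), Mul(7, Pow(O, 2))) (Function('o')(O) = Add(Add(Add(Add(Pow(O, 2), Mul(Mul(6, O), O)), O), O), -4) = Add(Add(Add(Add(Pow(O, 2), Mul(6, Pow(O, 2))), O), O), -4) = Add(Add(Add(Mul(7, Pow(O, 2)), O), O), -4) = Add(Add(Add(O, Mul(7, Pow(O, 2))), O), -4) = Add(Add(Mul(2, O), Mul(7, Pow(O, 2))), -4) = Add(-4, Mul(2, O), Mul(7, Pow(O, 2))))
Mul(Function('o')(-12), Add(-144, Add(1, Mul(0, p)))) = Mul(Add(-4, Mul(2, -12), Mul(7, Pow(-12, 2))), Add(-144, Add(1, Mul(0, -3)))) = Mul(Add(-4, -24, Mul(7, 144)), Add(-144, Add(1, 0))) = Mul(Add(-4, -24, 1008), Add(-144, 1)) = Mul(980, -143) = -140140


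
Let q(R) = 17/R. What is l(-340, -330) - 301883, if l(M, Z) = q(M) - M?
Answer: -6030861/20 ≈ -3.0154e+5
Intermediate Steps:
l(M, Z) = -M + 17/M (l(M, Z) = 17/M - M = -M + 17/M)
l(-340, -330) - 301883 = (-1*(-340) + 17/(-340)) - 301883 = (340 + 17*(-1/340)) - 301883 = (340 - 1/20) - 301883 = 6799/20 - 301883 = -6030861/20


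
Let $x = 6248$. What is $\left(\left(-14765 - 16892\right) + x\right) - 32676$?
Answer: $-58085$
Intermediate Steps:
$\left(\left(-14765 - 16892\right) + x\right) - 32676 = \left(\left(-14765 - 16892\right) + 6248\right) - 32676 = \left(-31657 + 6248\right) - 32676 = -25409 - 32676 = -58085$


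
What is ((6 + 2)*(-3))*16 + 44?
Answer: -340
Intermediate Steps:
((6 + 2)*(-3))*16 + 44 = (8*(-3))*16 + 44 = -24*16 + 44 = -384 + 44 = -340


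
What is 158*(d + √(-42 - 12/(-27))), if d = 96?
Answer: 15168 + 158*I*√374/3 ≈ 15168.0 + 1018.5*I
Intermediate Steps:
158*(d + √(-42 - 12/(-27))) = 158*(96 + √(-42 - 12/(-27))) = 158*(96 + √(-42 - 12*(-1/27))) = 158*(96 + √(-42 + 4/9)) = 158*(96 + √(-374/9)) = 158*(96 + I*√374/3) = 15168 + 158*I*√374/3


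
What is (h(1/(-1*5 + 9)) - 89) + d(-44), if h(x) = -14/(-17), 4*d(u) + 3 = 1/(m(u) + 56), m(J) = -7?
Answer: -148143/1666 ≈ -88.921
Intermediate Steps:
d(u) = -73/98 (d(u) = -3/4 + 1/(4*(-7 + 56)) = -3/4 + (1/4)/49 = -3/4 + (1/4)*(1/49) = -3/4 + 1/196 = -73/98)
h(x) = 14/17 (h(x) = -14*(-1/17) = 14/17)
(h(1/(-1*5 + 9)) - 89) + d(-44) = (14/17 - 89) - 73/98 = -1499/17 - 73/98 = -148143/1666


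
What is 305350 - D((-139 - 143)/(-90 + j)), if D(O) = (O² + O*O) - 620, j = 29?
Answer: 1138355322/3721 ≈ 3.0593e+5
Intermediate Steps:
D(O) = -620 + 2*O² (D(O) = (O² + O²) - 620 = 2*O² - 620 = -620 + 2*O²)
305350 - D((-139 - 143)/(-90 + j)) = 305350 - (-620 + 2*((-139 - 143)/(-90 + 29))²) = 305350 - (-620 + 2*(-282/(-61))²) = 305350 - (-620 + 2*(-282*(-1/61))²) = 305350 - (-620 + 2*(282/61)²) = 305350 - (-620 + 2*(79524/3721)) = 305350 - (-620 + 159048/3721) = 305350 - 1*(-2147972/3721) = 305350 + 2147972/3721 = 1138355322/3721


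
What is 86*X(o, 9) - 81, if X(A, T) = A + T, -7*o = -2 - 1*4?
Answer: 5367/7 ≈ 766.71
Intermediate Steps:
o = 6/7 (o = -(-2 - 1*4)/7 = -(-2 - 4)/7 = -⅐*(-6) = 6/7 ≈ 0.85714)
86*X(o, 9) - 81 = 86*(6/7 + 9) - 81 = 86*(69/7) - 81 = 5934/7 - 81 = 5367/7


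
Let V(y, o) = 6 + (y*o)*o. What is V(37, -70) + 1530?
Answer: 182836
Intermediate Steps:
V(y, o) = 6 + y*o² (V(y, o) = 6 + (o*y)*o = 6 + y*o²)
V(37, -70) + 1530 = (6 + 37*(-70)²) + 1530 = (6 + 37*4900) + 1530 = (6 + 181300) + 1530 = 181306 + 1530 = 182836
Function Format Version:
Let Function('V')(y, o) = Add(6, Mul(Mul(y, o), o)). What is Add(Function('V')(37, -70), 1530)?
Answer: 182836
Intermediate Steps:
Function('V')(y, o) = Add(6, Mul(y, Pow(o, 2))) (Function('V')(y, o) = Add(6, Mul(Mul(o, y), o)) = Add(6, Mul(y, Pow(o, 2))))
Add(Function('V')(37, -70), 1530) = Add(Add(6, Mul(37, Pow(-70, 2))), 1530) = Add(Add(6, Mul(37, 4900)), 1530) = Add(Add(6, 181300), 1530) = Add(181306, 1530) = 182836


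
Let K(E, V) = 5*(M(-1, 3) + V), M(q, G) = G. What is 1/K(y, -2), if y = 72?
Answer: ⅕ ≈ 0.20000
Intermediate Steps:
K(E, V) = 15 + 5*V (K(E, V) = 5*(3 + V) = 15 + 5*V)
1/K(y, -2) = 1/(15 + 5*(-2)) = 1/(15 - 10) = 1/5 = ⅕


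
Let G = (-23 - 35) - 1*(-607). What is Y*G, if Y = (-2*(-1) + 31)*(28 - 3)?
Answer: 452925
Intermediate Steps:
Y = 825 (Y = (2 + 31)*25 = 33*25 = 825)
G = 549 (G = -58 + 607 = 549)
Y*G = 825*549 = 452925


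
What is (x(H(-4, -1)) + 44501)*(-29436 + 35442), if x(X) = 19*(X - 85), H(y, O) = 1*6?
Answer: 258258000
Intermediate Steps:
H(y, O) = 6
x(X) = -1615 + 19*X (x(X) = 19*(-85 + X) = -1615 + 19*X)
(x(H(-4, -1)) + 44501)*(-29436 + 35442) = ((-1615 + 19*6) + 44501)*(-29436 + 35442) = ((-1615 + 114) + 44501)*6006 = (-1501 + 44501)*6006 = 43000*6006 = 258258000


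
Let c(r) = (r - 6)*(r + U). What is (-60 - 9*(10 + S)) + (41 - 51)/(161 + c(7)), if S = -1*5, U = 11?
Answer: -18805/179 ≈ -105.06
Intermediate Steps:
c(r) = (-6 + r)*(11 + r) (c(r) = (r - 6)*(r + 11) = (-6 + r)*(11 + r))
S = -5
(-60 - 9*(10 + S)) + (41 - 51)/(161 + c(7)) = (-60 - 9*(10 - 5)) + (41 - 51)/(161 + (-66 + 7² + 5*7)) = (-60 - 9*5) - 10/(161 + (-66 + 49 + 35)) = (-60 - 45) - 10/(161 + 18) = -105 - 10/179 = -18805/179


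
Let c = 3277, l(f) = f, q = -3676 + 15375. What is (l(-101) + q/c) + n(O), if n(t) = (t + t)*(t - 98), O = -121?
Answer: 173355168/3277 ≈ 52901.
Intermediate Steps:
n(t) = 2*t*(-98 + t) (n(t) = (2*t)*(-98 + t) = 2*t*(-98 + t))
q = 11699
(l(-101) + q/c) + n(O) = (-101 + 11699/3277) + 2*(-121)*(-98 - 121) = (-101 + 11699*(1/3277)) + 2*(-121)*(-219) = (-101 + 11699/3277) + 52998 = -319278/3277 + 52998 = 173355168/3277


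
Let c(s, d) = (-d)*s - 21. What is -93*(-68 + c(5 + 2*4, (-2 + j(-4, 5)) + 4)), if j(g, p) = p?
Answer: 16740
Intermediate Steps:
c(s, d) = -21 - d*s (c(s, d) = -d*s - 21 = -21 - d*s)
-93*(-68 + c(5 + 2*4, (-2 + j(-4, 5)) + 4)) = -93*(-68 + (-21 - ((-2 + 5) + 4)*(5 + 2*4))) = -93*(-68 + (-21 - (3 + 4)*(5 + 8))) = -93*(-68 + (-21 - 1*7*13)) = -93*(-68 + (-21 - 91)) = -93*(-68 - 112) = -93*(-180) = 16740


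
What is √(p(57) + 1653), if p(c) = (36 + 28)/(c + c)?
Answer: √5372421/57 ≈ 40.664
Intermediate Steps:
p(c) = 32/c (p(c) = 64/((2*c)) = 64*(1/(2*c)) = 32/c)
√(p(57) + 1653) = √(32/57 + 1653) = √(94253/57) = √5372421/57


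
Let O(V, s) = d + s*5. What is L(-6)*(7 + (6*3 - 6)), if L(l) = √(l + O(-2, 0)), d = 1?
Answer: 19*I*√5 ≈ 42.485*I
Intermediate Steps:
O(V, s) = 1 + 5*s (O(V, s) = 1 + s*5 = 1 + 5*s)
L(l) = √(1 + l) (L(l) = √(l + (1 + 5*0)) = √(l + (1 + 0)) = √(l + 1) = √(1 + l))
L(-6)*(7 + (6*3 - 6)) = √(1 - 6)*(7 + (6*3 - 6)) = √(-5)*(7 + (18 - 6)) = (I*√5)*(7 + 12) = (I*√5)*19 = 19*I*√5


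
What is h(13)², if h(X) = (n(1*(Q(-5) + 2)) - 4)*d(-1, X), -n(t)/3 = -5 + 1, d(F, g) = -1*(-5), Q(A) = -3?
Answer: 1600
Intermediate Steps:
d(F, g) = 5
n(t) = 12 (n(t) = -3*(-5 + 1) = -3*(-4) = 12)
h(X) = 40 (h(X) = (12 - 4)*5 = 8*5 = 40)
h(13)² = 40² = 1600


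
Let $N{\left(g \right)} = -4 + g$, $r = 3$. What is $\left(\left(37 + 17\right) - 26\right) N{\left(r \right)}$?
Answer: $-28$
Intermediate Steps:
$\left(\left(37 + 17\right) - 26\right) N{\left(r \right)} = \left(\left(37 + 17\right) - 26\right) \left(-4 + 3\right) = \left(54 - 26\right) \left(-1\right) = 28 \left(-1\right) = -28$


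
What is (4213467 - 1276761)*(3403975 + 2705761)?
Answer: 17942498369616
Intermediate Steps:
(4213467 - 1276761)*(3403975 + 2705761) = 2936706*6109736 = 17942498369616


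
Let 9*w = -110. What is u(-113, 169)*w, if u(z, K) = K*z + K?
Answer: 2082080/9 ≈ 2.3134e+5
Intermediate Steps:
w = -110/9 (w = (⅑)*(-110) = -110/9 ≈ -12.222)
u(z, K) = K + K*z
u(-113, 169)*w = (169*(1 - 113))*(-110/9) = (169*(-112))*(-110/9) = -18928*(-110/9) = 2082080/9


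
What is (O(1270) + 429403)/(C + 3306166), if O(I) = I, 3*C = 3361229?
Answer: 68001/698933 ≈ 0.097293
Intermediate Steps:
C = 3361229/3 (C = (⅓)*3361229 = 3361229/3 ≈ 1.1204e+6)
(O(1270) + 429403)/(C + 3306166) = (1270 + 429403)/(3361229/3 + 3306166) = 430673/(13279727/3) = 430673*(3/13279727) = 68001/698933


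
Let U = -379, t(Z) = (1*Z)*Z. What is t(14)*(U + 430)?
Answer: 9996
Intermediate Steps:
t(Z) = Z² (t(Z) = Z*Z = Z²)
t(14)*(U + 430) = 14²*(-379 + 430) = 196*51 = 9996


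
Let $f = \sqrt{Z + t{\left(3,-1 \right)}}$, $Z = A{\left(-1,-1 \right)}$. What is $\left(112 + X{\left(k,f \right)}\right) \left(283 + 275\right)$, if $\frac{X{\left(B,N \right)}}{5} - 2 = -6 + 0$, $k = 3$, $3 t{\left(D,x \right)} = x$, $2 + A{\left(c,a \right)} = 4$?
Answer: $51336$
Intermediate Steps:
$A{\left(c,a \right)} = 2$ ($A{\left(c,a \right)} = -2 + 4 = 2$)
$t{\left(D,x \right)} = \frac{x}{3}$
$Z = 2$
$f = \frac{\sqrt{15}}{3}$ ($f = \sqrt{2 + \frac{1}{3} \left(-1\right)} = \sqrt{2 - \frac{1}{3}} = \sqrt{\frac{5}{3}} = \frac{\sqrt{15}}{3} \approx 1.291$)
$X{\left(B,N \right)} = -20$ ($X{\left(B,N \right)} = 10 + 5 \left(-6 + 0\right) = 10 + 5 \left(-6\right) = 10 - 30 = -20$)
$\left(112 + X{\left(k,f \right)}\right) \left(283 + 275\right) = \left(112 - 20\right) \left(283 + 275\right) = 92 \cdot 558 = 51336$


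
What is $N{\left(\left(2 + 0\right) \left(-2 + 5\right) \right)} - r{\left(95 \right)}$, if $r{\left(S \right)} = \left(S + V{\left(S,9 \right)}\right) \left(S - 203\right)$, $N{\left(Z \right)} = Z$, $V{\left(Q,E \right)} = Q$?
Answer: $20526$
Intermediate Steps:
$r{\left(S \right)} = 2 S \left(-203 + S\right)$ ($r{\left(S \right)} = \left(S + S\right) \left(S - 203\right) = 2 S \left(-203 + S\right)$)
$N{\left(\left(2 + 0\right) \left(-2 + 5\right) \right)} - r{\left(95 \right)} = \left(2 + 0\right) \left(-2 + 5\right) - 2 \cdot 95 \left(-203 + 95\right) = 2 \cdot 3 - 2 \cdot 95 \left(-108\right) = 6 - -20520 = 6 + 20520 = 20526$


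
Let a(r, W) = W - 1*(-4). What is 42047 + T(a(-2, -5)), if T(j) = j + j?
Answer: 42045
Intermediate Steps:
a(r, W) = 4 + W (a(r, W) = W + 4 = 4 + W)
T(j) = 2*j
42047 + T(a(-2, -5)) = 42047 + 2*(4 - 5) = 42047 + 2*(-1) = 42047 - 2 = 42045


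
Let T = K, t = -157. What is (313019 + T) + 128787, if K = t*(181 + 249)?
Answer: 374296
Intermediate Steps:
K = -67510 (K = -157*(181 + 249) = -157*430 = -67510)
T = -67510
(313019 + T) + 128787 = (313019 - 67510) + 128787 = 245509 + 128787 = 374296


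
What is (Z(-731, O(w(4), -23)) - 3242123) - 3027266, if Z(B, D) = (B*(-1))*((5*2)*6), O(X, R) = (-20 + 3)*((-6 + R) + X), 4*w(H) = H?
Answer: -6225529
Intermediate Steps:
w(H) = H/4
O(X, R) = 102 - 17*R - 17*X (O(X, R) = -17*(-6 + R + X) = 102 - 17*R - 17*X)
Z(B, D) = -60*B (Z(B, D) = (-B)*(10*6) = -B*60 = -60*B)
(Z(-731, O(w(4), -23)) - 3242123) - 3027266 = (-60*(-731) - 3242123) - 3027266 = (43860 - 3242123) - 3027266 = -3198263 - 3027266 = -6225529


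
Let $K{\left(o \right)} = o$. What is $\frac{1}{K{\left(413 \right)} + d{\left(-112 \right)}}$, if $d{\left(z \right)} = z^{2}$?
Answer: $\frac{1}{12957} \approx 7.7178 \cdot 10^{-5}$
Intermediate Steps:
$\frac{1}{K{\left(413 \right)} + d{\left(-112 \right)}} = \frac{1}{413 + \left(-112\right)^{2}} = \frac{1}{413 + 12544} = \frac{1}{12957}$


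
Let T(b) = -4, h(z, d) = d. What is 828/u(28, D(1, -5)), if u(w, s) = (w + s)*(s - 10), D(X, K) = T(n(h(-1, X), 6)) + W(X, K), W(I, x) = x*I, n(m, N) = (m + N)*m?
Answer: -828/361 ≈ -2.2936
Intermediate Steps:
n(m, N) = m*(N + m) (n(m, N) = (N + m)*m = m*(N + m))
W(I, x) = I*x
D(X, K) = -4 + K*X (D(X, K) = -4 + X*K = -4 + K*X)
u(w, s) = (-10 + s)*(s + w) (u(w, s) = (s + w)*(-10 + s) = (-10 + s)*(s + w))
828/u(28, D(1, -5)) = 828/((-4 - 5*1)² - 10*(-4 - 5*1) - 10*28 + (-4 - 5*1)*28) = 828/((-4 - 5)² - 10*(-4 - 5) - 280 + (-4 - 5)*28) = 828/((-9)² - 10*(-9) - 280 - 9*28) = 828/(81 + 90 - 280 - 252) = 828/(-361) = 828*(-1/361) = -828/361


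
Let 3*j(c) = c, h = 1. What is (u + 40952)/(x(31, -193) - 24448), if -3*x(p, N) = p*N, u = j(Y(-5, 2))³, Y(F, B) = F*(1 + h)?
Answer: -1104704/606249 ≈ -1.8222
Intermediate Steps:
Y(F, B) = 2*F (Y(F, B) = F*(1 + 1) = F*2 = 2*F)
j(c) = c/3
u = -1000/27 (u = ((2*(-5))/3)³ = ((⅓)*(-10))³ = (-10/3)³ = -1000/27 ≈ -37.037)
x(p, N) = -N*p/3 (x(p, N) = -p*N/3 = -N*p/3)
(u + 40952)/(x(31, -193) - 24448) = (-1000/27 + 40952)/(-⅓*(-193)*31 - 24448) = 1104704/(27*(5983/3 - 24448)) = 1104704/(27*(-67361/3)) = (1104704/27)*(-3/67361) = -1104704/606249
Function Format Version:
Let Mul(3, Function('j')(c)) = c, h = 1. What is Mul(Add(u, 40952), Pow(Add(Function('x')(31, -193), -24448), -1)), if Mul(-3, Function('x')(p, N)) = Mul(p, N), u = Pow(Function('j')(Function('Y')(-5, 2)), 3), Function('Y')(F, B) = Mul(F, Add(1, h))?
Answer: Rational(-1104704, 606249) ≈ -1.8222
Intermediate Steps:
Function('Y')(F, B) = Mul(2, F) (Function('Y')(F, B) = Mul(F, Add(1, 1)) = Mul(F, 2) = Mul(2, F))
Function('j')(c) = Mul(Rational(1, 3), c)
u = Rational(-1000, 27) (u = Pow(Mul(Rational(1, 3), Mul(2, -5)), 3) = Pow(Mul(Rational(1, 3), -10), 3) = Pow(Rational(-10, 3), 3) = Rational(-1000, 27) ≈ -37.037)
Function('x')(p, N) = Mul(Rational(-1, 3), N, p) (Function('x')(p, N) = Mul(Rational(-1, 3), Mul(p, N)) = Mul(Rational(-1, 3), Mul(N, p)) = Mul(Rational(-1, 3), N, p))
Mul(Add(u, 40952), Pow(Add(Function('x')(31, -193), -24448), -1)) = Mul(Add(Rational(-1000, 27), 40952), Pow(Add(Mul(Rational(-1, 3), -193, 31), -24448), -1)) = Mul(Rational(1104704, 27), Pow(Add(Rational(5983, 3), -24448), -1)) = Mul(Rational(1104704, 27), Pow(Rational(-67361, 3), -1)) = Mul(Rational(1104704, 27), Rational(-3, 67361)) = Rational(-1104704, 606249)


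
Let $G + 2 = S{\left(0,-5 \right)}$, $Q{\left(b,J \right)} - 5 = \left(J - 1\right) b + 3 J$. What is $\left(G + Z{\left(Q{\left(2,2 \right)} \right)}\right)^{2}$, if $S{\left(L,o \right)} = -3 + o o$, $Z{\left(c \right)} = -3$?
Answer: $289$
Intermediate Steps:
$Q{\left(b,J \right)} = 5 + 3 J + b \left(-1 + J\right)$ ($Q{\left(b,J \right)} = 5 + \left(\left(J - 1\right) b + 3 J\right) = 5 + \left(\left(-1 + J\right) b + 3 J\right) = 5 + \left(b \left(-1 + J\right) + 3 J\right) = 5 + \left(3 J + b \left(-1 + J\right)\right) = 5 + 3 J + b \left(-1 + J\right)$)
$S{\left(L,o \right)} = -3 + o^{2}$
$G = 20$ ($G = -2 - \left(3 - \left(-5\right)^{2}\right) = -2 + \left(-3 + 25\right) = -2 + 22 = 20$)
$\left(G + Z{\left(Q{\left(2,2 \right)} \right)}\right)^{2} = \left(20 - 3\right)^{2} = 17^{2} = 289$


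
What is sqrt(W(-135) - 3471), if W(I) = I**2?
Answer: sqrt(14754) ≈ 121.47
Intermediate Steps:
sqrt(W(-135) - 3471) = sqrt((-135)**2 - 3471) = sqrt(18225 - 3471) = sqrt(14754)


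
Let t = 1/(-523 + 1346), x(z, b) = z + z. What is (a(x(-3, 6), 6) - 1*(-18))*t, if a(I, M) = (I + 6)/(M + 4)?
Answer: 18/823 ≈ 0.021871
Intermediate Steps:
x(z, b) = 2*z
a(I, M) = (6 + I)/(4 + M)
t = 1/823 ≈ 0.0012151
(a(x(-3, 6), 6) - 1*(-18))*t = ((6 + 2*(-3))/(4 + 6) - 1*(-18))*(1/823) = ((6 - 6)/10 + 18)*(1/823) = ((⅒)*0 + 18)*(1/823) = (0 + 18)*(1/823) = 18*(1/823) = 18/823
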